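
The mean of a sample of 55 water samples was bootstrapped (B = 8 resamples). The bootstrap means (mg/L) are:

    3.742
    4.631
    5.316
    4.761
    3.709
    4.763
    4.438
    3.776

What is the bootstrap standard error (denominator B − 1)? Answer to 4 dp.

Bootstrap SE is the standard deviation of the 8 replicate means.
Mean of replicates: (3.742 + 4.631 + 5.316 + 4.761 + 3.709 + 4.763 + 4.438 + 3.776) / 8 = 35.13600 / 8 = 4.39200
Sum of squared deviations: (−0.65000)² + (+0.23900)² + (+0.92400)² + (+0.36900)² + (−0.68300)² + (+0.37100)² + (+0.04600)² + (−0.61600)² = 2.45526
Variance = 2.45526 / 7 = 0.35075
SE* = √0.35075

SE* = 0.5922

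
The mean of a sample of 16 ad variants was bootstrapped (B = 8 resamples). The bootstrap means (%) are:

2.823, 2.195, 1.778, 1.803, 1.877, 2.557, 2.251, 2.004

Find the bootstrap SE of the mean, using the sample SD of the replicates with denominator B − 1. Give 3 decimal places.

Bootstrap SE is the standard deviation of the 8 replicate means.
Mean of replicates: (2.823 + 2.195 + 1.778 + 1.803 + 1.877 + 2.557 + 2.251 + 2.004) / 8 = 17.2880 / 8 = 2.1610
Sum of squared deviations: (+0.6620)² + (+0.0340)² + (−0.3830)² + (−0.3580)² + (−0.2840)² + (+0.3960)² + (+0.0900)² + (−0.1570)² = 0.9845
Variance = 0.9845 / 7 = 0.1406
SE* = √0.1406

SE* = 0.375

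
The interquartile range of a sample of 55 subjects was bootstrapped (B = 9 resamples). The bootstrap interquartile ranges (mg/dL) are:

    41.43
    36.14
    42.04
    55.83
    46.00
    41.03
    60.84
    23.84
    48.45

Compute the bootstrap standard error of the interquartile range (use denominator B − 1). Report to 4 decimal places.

SE* = 10.8097

Bootstrap SE is the standard deviation of the 9 replicate interquartile ranges.
Mean of replicates: (41.43 + 36.14 + 42.04 + 55.83 + 46.00 + 41.03 + 60.84 + 23.84 + 48.45) / 9 = 395.60000 / 9 = 43.95556
Sum of squared deviations: (−2.52556)² + (−7.81556)² + (−1.91556)² + (+11.87444)² + (+2.04444)² + (−2.92556)² + (+16.88444)² + (−20.11556)² + (+4.49444)² = 934.79182
Variance = 934.79182 / 8 = 116.84898
SE* = √116.84898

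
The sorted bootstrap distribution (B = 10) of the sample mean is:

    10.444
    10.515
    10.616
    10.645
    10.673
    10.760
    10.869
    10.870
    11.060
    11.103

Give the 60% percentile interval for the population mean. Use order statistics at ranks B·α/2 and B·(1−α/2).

(10.515, 10.870)

α = 0.40; lower rank = 10 × 0.200 = 2; upper rank = 10 × 0.800 = 8.
The 2nd smallest replicate is 10.515; the 8th is 10.870.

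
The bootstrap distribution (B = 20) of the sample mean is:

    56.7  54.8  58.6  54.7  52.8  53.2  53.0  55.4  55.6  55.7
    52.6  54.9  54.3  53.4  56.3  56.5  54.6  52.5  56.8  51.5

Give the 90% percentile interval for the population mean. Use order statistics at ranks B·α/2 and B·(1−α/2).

(51.5, 56.8)

Sorted replicates: 51.5, 52.5, 52.6, 52.8, 53.0, 53.2, 53.4, 54.3, 54.6, 54.7, 54.8, 54.9, 55.4, 55.6, 55.7, 56.3, 56.5, 56.7, 56.8, 58.6
α = 0.10; lower rank = 20 × 0.050 = 1; upper rank = 20 × 0.950 = 19.
The 1st smallest replicate is 51.5; the 19th is 56.8.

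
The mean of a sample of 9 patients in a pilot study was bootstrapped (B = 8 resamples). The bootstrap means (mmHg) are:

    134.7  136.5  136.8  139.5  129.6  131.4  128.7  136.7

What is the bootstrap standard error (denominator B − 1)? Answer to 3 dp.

Bootstrap SE is the standard deviation of the 8 replicate means.
Mean of replicates: (134.7 + 136.5 + 136.8 + 139.5 + 129.6 + 131.4 + 128.7 + 136.7) / 8 = 1073.9000 / 8 = 134.2375
Sum of squared deviations: (+0.4625)² + (+2.2625)² + (+2.5625)² + (+5.2625)² + (−4.6375)² + (−2.8375)² + (−5.5375)² + (+2.4625)² = 105.8788
Variance = 105.8788 / 7 = 15.1255
SE* = √15.1255

SE* = 3.889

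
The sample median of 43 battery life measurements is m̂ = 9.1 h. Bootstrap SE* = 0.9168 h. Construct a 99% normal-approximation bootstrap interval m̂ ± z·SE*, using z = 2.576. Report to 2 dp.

Margin = 2.576 × 0.9168 = 2.362
Interval: 9.1 ± 2.362

(6.74, 11.46)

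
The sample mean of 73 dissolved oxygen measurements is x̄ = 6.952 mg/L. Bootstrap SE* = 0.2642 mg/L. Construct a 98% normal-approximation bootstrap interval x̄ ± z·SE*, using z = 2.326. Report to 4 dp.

Margin = 2.326 × 0.2642 = 0.61453
Interval: 6.952 ± 0.61453

(6.3375, 7.5665)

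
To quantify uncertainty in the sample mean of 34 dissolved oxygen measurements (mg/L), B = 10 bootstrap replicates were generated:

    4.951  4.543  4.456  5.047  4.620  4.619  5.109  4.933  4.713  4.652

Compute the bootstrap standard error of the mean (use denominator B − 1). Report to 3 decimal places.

SE* = 0.227

Bootstrap SE is the standard deviation of the 10 replicate means.
Mean of replicates: (4.951 + 4.543 + 4.456 + 5.047 + 4.620 + 4.619 + 5.109 + 4.933 + 4.713 + 4.652) / 10 = 47.6430 / 10 = 4.7643
Sum of squared deviations: (+0.1867)² + (−0.2213)² + (−0.3083)² + (+0.2827)² + (−0.1443)² + (−0.1453)² + (+0.3447)² + (+0.1687)² + (−0.0513)² + (−0.1123)² = 0.4633
Variance = 0.4633 / 9 = 0.0515
SE* = √0.0515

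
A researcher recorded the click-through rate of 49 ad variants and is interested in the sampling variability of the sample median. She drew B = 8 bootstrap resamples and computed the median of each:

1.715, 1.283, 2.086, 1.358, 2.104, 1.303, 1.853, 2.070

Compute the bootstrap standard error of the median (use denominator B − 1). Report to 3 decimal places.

Bootstrap SE is the standard deviation of the 8 replicate medians.
Mean of replicates: (1.715 + 1.283 + 2.086 + 1.358 + 2.104 + 1.303 + 1.853 + 2.070) / 8 = 13.7720 / 8 = 1.7215
Sum of squared deviations: (−0.0065)² + (−0.4385)² + (+0.3645)² + (−0.3635)² + (+0.3825)² + (−0.4185)² + (+0.1315)² + (+0.3485)² = 0.9175
Variance = 0.9175 / 7 = 0.1311
SE* = √0.1311

SE* = 0.362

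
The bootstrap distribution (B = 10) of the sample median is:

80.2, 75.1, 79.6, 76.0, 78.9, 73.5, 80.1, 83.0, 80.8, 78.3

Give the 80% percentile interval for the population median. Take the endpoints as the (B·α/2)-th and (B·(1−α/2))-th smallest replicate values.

Sorted replicates: 73.5, 75.1, 76.0, 78.3, 78.9, 79.6, 80.1, 80.2, 80.8, 83.0
α = 0.20; lower rank = 10 × 0.100 = 1; upper rank = 10 × 0.900 = 9.
The 1st smallest replicate is 73.5; the 9th is 80.8.

(73.5, 80.8)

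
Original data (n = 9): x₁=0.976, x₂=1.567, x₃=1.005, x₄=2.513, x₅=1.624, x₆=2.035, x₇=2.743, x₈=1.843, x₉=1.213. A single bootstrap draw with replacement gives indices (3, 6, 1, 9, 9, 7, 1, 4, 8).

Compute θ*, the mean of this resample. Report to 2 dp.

Resample values: 1.005, 2.035, 0.976, 1.213, 1.213, 2.743, 0.976, 2.513, 1.843.
Mean = (1.005 + 2.035 + 0.976 + 1.213 + 1.213 + 2.743 + 0.976 + 2.513 + 1.843) / 9 = 14.5170 / 9 = 1.61

θ* = 1.61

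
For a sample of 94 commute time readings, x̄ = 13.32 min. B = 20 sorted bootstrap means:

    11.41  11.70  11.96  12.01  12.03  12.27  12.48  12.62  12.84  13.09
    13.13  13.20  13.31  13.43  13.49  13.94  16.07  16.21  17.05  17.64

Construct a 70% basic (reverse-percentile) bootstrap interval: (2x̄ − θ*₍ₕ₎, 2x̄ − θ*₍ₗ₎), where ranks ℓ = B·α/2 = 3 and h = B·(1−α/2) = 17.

(10.57, 14.68)

Percentile endpoints at ranks 3 and 17: θ*₍3₎ = 11.96, θ*₍17₎ = 16.07.
Basic interval reflects these around x̄:
  lower = 2 × 13.32 − 16.07 = 10.57
  upper = 2 × 13.32 − 11.96 = 14.68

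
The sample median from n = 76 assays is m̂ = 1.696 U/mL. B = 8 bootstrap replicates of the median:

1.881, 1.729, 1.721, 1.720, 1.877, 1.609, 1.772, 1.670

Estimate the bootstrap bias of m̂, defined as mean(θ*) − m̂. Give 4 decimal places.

mean(θ*) = (1.881 + 1.729 + 1.721 + 1.720 + 1.877 + 1.609 + 1.772 + 1.670) / 8 = 1.74737
bias = 1.74737 − 1.696

bias = +0.0514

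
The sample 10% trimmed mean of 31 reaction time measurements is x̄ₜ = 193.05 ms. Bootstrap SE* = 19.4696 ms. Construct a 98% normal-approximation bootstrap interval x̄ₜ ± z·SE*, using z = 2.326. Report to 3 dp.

(147.764, 238.336)

Margin = 2.326 × 19.4696 = 45.2863
Interval: 193.05 ± 45.2863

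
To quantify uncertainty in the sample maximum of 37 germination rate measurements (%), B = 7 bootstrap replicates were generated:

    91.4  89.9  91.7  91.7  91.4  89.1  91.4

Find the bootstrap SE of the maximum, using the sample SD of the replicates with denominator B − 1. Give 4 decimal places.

Bootstrap SE is the standard deviation of the 7 replicate maximums.
Mean of replicates: (91.4 + 89.9 + 91.7 + 91.7 + 91.4 + 89.1 + 91.4) / 7 = 636.60000 / 7 = 90.94286
Sum of squared deviations: (+0.45714)² + (−1.04286)² + (+0.75714)² + (+0.75714)² + (+0.45714)² + (−1.84286)² + (+0.45714)² = 6.25714
Variance = 6.25714 / 6 = 1.04286
SE* = √1.04286

SE* = 1.0212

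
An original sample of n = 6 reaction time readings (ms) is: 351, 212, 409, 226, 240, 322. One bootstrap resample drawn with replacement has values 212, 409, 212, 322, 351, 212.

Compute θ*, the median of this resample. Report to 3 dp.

θ* = 267.000

Sorted: 212, 212, 212, 322, 351, 409
Median = average of the two middle values = 267.000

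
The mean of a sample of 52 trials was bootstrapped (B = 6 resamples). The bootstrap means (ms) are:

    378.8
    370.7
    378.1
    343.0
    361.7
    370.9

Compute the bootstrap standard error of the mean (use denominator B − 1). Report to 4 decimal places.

Bootstrap SE is the standard deviation of the 6 replicate means.
Mean of replicates: (378.8 + 370.7 + 378.1 + 343.0 + 361.7 + 370.9) / 6 = 2203.20000 / 6 = 367.20000
Sum of squared deviations: (+11.60000)² + (+3.50000)² + (+10.90000)² + (−24.20000)² + (−5.50000)² + (+3.70000)² = 895.20000
Variance = 895.20000 / 5 = 179.04000
SE* = √179.04000

SE* = 13.3806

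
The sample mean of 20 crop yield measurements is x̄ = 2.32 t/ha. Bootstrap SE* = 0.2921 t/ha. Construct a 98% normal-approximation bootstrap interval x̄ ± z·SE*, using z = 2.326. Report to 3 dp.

Margin = 2.326 × 0.2921 = 0.6794
Interval: 2.32 ± 0.6794

(1.641, 2.999)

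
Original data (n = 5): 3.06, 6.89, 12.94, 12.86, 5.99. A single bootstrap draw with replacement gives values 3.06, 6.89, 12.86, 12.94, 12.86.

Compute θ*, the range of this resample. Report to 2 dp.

Range = 12.94 − 3.06 = 9.88

θ* = 9.88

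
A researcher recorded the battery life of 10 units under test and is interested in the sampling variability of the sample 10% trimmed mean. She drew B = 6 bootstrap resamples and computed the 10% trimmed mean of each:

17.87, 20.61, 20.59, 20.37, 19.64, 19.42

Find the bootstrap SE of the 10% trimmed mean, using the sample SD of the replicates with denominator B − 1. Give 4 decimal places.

SE* = 1.0474

Bootstrap SE is the standard deviation of the 6 replicate 10% trimmed means.
Mean of replicates: (17.87 + 20.61 + 20.59 + 20.37 + 19.64 + 19.42) / 6 = 118.50000 / 6 = 19.75000
Sum of squared deviations: (−1.88000)² + (+0.86000)² + (+0.84000)² + (+0.62000)² + (−0.11000)² + (−0.33000)² = 5.48500
Variance = 5.48500 / 5 = 1.09700
SE* = √1.09700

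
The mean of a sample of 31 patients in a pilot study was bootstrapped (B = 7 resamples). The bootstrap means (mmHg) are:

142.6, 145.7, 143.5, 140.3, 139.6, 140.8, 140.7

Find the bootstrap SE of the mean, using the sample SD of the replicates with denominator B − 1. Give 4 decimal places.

Bootstrap SE is the standard deviation of the 7 replicate means.
Mean of replicates: (142.6 + 145.7 + 143.5 + 140.3 + 139.6 + 140.8 + 140.7) / 7 = 993.20000 / 7 = 141.88571
Sum of squared deviations: (+0.71429)² + (+3.81429)² + (+1.61429)² + (−1.58571)² + (−2.28571)² + (−1.08571)² + (−1.18571)² = 27.98857
Variance = 27.98857 / 6 = 4.66476
SE* = √4.66476

SE* = 2.1598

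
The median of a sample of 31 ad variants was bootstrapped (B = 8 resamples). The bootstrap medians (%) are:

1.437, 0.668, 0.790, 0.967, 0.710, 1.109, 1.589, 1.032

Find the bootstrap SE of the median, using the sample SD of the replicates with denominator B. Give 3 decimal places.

Bootstrap SE is the standard deviation of the 8 replicate medians.
Mean of replicates: (1.437 + 0.668 + 0.790 + 0.967 + 0.710 + 1.109 + 1.589 + 1.032) / 8 = 8.3020 / 8 = 1.0377
Sum of squared deviations: (+0.3993)² + (−0.3697)² + (−0.2477)² + (−0.0707)² + (−0.3277)² + (+0.0713)² + (+0.5513)² + (−0.0057)² = 0.7789
Variance = 0.7789 / 8 = 0.0974
SE* = √0.0974

SE* = 0.312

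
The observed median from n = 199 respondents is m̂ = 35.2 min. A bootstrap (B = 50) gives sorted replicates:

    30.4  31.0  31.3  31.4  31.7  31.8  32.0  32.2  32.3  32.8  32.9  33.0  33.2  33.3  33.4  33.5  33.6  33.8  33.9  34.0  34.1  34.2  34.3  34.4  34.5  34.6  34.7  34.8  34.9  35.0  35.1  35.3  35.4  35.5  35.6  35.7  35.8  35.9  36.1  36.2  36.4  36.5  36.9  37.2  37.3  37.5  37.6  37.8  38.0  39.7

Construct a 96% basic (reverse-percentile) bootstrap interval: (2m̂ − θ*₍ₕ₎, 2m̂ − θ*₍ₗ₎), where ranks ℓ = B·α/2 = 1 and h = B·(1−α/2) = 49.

Percentile endpoints at ranks 1 and 49: θ*₍1₎ = 30.4, θ*₍49₎ = 38.0.
Basic interval reflects these around m̂:
  lower = 2 × 35.2 − 38.0 = 32.4
  upper = 2 × 35.2 − 30.4 = 40.0

(32.4, 40.0)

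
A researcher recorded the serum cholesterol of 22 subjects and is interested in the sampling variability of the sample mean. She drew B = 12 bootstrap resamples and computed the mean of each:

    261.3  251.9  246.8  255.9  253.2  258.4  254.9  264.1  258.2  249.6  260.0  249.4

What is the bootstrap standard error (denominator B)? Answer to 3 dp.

Bootstrap SE is the standard deviation of the 12 replicate means.
Mean of replicates: (261.3 + 251.9 + 246.8 + 255.9 + 253.2 + 258.4 + 254.9 + 264.1 + 258.2 + 249.6 + 260.0 + 249.4) / 12 = 3063.7000 / 12 = 255.3083
Sum of squared deviations: (+5.9917)² + (−3.4083)² + (−8.5083)² + (+0.5917)² + (−2.1083)² + (+3.0917)² + (−0.4083)² + (+8.7917)² + (+2.8917)² + (−5.7083)² + (+4.6917)² + (−5.9083)² = 309.5892
Variance = 309.5892 / 12 = 25.7991
SE* = √25.7991

SE* = 5.079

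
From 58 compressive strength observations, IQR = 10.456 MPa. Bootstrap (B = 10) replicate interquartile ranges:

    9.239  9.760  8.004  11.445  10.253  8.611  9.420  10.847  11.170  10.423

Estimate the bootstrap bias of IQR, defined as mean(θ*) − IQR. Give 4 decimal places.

mean(θ*) = (9.239 + 9.760 + 8.004 + 11.445 + 10.253 + 8.611 + 9.420 + 10.847 + 11.170 + 10.423) / 10 = 9.91720
bias = 9.91720 − 10.456

bias = −0.5388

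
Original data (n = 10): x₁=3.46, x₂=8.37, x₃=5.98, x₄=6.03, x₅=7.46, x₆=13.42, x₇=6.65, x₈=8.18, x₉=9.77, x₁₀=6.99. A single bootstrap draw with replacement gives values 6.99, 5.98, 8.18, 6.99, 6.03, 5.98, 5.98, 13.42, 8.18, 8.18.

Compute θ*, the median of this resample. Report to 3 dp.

Sorted: 5.98, 5.98, 5.98, 6.03, 6.99, 6.99, 8.18, 8.18, 8.18, 13.42
Median = average of the two middle values = 6.990

θ* = 6.990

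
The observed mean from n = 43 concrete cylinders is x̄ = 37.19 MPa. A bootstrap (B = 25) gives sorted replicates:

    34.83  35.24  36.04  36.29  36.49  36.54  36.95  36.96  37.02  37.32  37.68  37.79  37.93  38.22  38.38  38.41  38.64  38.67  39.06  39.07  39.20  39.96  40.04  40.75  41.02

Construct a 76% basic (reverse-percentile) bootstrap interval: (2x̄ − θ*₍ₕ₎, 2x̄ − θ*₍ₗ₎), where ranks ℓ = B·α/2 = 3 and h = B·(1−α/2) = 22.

(34.42, 38.34)

Percentile endpoints at ranks 3 and 22: θ*₍3₎ = 36.04, θ*₍22₎ = 39.96.
Basic interval reflects these around x̄:
  lower = 2 × 37.19 − 39.96 = 34.42
  upper = 2 × 37.19 − 36.04 = 38.34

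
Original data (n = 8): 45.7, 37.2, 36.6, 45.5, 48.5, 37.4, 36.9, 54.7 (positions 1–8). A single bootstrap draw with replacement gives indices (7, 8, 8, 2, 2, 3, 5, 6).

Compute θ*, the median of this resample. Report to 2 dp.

θ* = 37.30

Resample values: 36.9, 54.7, 54.7, 37.2, 37.2, 36.6, 48.5, 37.4.
Sorted: 36.6, 36.9, 37.2, 37.2, 37.4, 48.5, 54.7, 54.7
Median = average of the two middle values = 37.30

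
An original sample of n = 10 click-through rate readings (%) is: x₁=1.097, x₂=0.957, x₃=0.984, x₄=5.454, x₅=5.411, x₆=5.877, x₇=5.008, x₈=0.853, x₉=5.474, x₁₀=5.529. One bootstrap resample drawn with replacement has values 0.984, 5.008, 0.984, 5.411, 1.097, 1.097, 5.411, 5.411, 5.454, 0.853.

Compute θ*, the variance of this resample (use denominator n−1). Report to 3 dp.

θ* = 5.242

Mean = 3.1710; sum of squared deviations = 47.1815
s² = 47.1815 / 9 = 5.2424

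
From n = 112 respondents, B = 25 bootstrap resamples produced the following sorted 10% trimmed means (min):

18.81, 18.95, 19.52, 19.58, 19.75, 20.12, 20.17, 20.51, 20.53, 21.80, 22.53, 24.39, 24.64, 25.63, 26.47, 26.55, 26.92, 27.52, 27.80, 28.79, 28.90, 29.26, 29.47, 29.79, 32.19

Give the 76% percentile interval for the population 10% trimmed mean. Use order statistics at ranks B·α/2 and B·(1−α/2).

(19.52, 29.26)

α = 0.24; lower rank = 25 × 0.120 = 3; upper rank = 25 × 0.880 = 22.
The 3rd smallest replicate is 19.52; the 22nd is 29.26.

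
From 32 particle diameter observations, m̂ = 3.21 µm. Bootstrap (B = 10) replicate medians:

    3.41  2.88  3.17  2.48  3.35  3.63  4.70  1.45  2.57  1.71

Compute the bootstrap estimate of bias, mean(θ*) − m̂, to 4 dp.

mean(θ*) = (3.41 + 2.88 + 3.17 + 2.48 + 3.35 + 3.63 + 4.70 + 1.45 + 2.57 + 1.71) / 10 = 2.93500
bias = 2.93500 − 3.21

bias = −0.2750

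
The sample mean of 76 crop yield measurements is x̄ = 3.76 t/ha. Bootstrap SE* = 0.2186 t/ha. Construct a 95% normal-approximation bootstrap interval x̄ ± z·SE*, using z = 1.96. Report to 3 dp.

Margin = 1.96 × 0.2186 = 0.4285
Interval: 3.76 ± 0.4285

(3.332, 4.188)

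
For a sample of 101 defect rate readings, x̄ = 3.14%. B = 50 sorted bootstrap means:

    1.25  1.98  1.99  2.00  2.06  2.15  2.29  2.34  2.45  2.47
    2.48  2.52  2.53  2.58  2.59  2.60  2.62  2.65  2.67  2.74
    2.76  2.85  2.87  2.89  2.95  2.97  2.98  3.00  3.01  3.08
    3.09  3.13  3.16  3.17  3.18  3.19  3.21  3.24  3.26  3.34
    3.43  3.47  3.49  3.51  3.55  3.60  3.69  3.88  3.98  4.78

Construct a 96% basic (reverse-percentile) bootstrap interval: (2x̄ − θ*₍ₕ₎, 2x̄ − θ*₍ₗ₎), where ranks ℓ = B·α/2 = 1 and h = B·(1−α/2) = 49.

Percentile endpoints at ranks 1 and 49: θ*₍1₎ = 1.25, θ*₍49₎ = 3.98.
Basic interval reflects these around x̄:
  lower = 2 × 3.14 − 3.98 = 2.30
  upper = 2 × 3.14 − 1.25 = 5.03

(2.30, 5.03)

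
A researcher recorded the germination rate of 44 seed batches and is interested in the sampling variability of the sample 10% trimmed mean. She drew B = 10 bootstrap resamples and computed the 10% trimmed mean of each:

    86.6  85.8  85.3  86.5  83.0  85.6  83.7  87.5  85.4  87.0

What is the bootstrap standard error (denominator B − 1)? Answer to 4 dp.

Bootstrap SE is the standard deviation of the 10 replicate 10% trimmed means.
Mean of replicates: (86.6 + 85.8 + 85.3 + 86.5 + 83.0 + 85.6 + 83.7 + 87.5 + 85.4 + 87.0) / 10 = 856.40000 / 10 = 85.64000
Sum of squared deviations: (+0.96000)² + (+0.16000)² + (−0.34000)² + (+0.86000)² + (−2.64000)² + (−0.04000)² + (−1.94000)² + (+1.86000)² + (−0.24000)² + (+1.36000)² = 17.90400
Variance = 17.90400 / 9 = 1.98933
SE* = √1.98933

SE* = 1.4104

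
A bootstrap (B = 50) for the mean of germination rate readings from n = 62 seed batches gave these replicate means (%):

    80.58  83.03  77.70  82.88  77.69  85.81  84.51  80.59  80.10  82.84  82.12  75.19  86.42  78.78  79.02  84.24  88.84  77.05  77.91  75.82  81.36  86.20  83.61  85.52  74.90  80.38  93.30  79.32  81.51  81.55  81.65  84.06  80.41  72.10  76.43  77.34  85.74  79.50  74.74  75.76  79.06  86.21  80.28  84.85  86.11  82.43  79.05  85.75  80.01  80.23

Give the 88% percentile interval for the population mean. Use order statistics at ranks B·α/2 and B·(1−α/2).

(74.90, 86.21)

Sorted replicates: 72.10, 74.74, 74.90, 75.19, 75.76, 75.82, 76.43, 77.05, 77.34, 77.69, 77.70, 77.91, 78.78, 79.02, 79.05, 79.06, 79.32, 79.50, 80.01, 80.10, 80.23, 80.28, 80.38, 80.41, 80.58, 80.59, 81.36, 81.51, 81.55, 81.65, 82.12, 82.43, 82.84, 82.88, 83.03, 83.61, 84.06, 84.24, 84.51, 84.85, 85.52, 85.74, 85.75, 85.81, 86.11, 86.20, 86.21, 86.42, 88.84, 93.30
α = 0.12; lower rank = 50 × 0.060 = 3; upper rank = 50 × 0.940 = 47.
The 3rd smallest replicate is 74.90; the 47th is 86.21.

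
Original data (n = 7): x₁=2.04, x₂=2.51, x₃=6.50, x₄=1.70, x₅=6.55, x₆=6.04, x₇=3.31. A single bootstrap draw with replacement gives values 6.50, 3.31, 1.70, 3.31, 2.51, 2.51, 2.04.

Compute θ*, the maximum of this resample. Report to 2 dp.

θ* = 6.50

Maximum = 6.50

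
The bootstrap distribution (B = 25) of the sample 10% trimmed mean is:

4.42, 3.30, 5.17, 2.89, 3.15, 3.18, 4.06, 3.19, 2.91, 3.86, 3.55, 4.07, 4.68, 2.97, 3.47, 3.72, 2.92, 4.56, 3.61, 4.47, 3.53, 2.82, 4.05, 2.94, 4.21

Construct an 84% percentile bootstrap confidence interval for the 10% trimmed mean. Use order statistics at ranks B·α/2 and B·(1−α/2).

Sorted replicates: 2.82, 2.89, 2.91, 2.92, 2.94, 2.97, 3.15, 3.18, 3.19, 3.30, 3.47, 3.53, 3.55, 3.61, 3.72, 3.86, 4.05, 4.06, 4.07, 4.21, 4.42, 4.47, 4.56, 4.68, 5.17
α = 0.16; lower rank = 25 × 0.080 = 2; upper rank = 25 × 0.920 = 23.
The 2nd smallest replicate is 2.89; the 23rd is 4.56.

(2.89, 4.56)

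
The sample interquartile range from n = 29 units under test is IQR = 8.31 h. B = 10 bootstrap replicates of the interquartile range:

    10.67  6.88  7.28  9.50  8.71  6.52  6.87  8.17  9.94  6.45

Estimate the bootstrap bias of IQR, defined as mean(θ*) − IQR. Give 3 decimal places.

mean(θ*) = (10.67 + 6.88 + 7.28 + 9.50 + 8.71 + 6.52 + 6.87 + 8.17 + 9.94 + 6.45) / 10 = 8.0990
bias = 8.0990 − 8.31

bias = −0.211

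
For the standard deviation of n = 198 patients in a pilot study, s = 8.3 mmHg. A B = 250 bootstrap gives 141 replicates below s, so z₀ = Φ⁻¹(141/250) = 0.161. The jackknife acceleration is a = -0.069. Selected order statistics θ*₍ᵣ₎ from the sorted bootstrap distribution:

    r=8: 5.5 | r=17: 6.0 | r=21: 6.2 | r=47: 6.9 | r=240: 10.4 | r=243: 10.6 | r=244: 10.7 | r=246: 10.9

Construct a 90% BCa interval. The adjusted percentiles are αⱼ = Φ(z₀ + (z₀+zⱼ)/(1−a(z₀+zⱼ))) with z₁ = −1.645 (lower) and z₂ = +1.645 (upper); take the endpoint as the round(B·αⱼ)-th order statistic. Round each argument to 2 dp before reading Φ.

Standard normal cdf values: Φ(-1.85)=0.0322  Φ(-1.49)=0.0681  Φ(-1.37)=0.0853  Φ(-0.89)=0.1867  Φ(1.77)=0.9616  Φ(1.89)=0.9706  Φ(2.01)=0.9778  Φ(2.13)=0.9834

Lower: z₀ + z₁ = 0.161 + (-1.645) = -1.484; 1 − a(z₀+z₁) = 1 − (-0.069)(-1.484) = 0.8976; argument = 0.161 + (-1.484)/0.8976 = -1.4923 → -1.49.
α₁ = Φ(-1.49) = 0.0681; rank = round(250 × 0.0681) = 17; θ*₍17₎ = 6.0.
Upper: z₀ + z₂ = 1.806; 1 − a(z₀+z₂) = 1.1246; argument = 1.7669 → 1.77; α₂ = 0.9616; rank = 240; θ*₍240₎ = 10.4.

(6.0, 10.4)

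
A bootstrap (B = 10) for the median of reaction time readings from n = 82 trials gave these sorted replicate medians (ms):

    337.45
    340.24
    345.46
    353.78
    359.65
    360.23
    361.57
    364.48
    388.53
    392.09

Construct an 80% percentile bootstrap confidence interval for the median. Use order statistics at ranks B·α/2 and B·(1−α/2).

α = 0.20; lower rank = 10 × 0.100 = 1; upper rank = 10 × 0.900 = 9.
The 1st smallest replicate is 337.45; the 9th is 388.53.

(337.45, 388.53)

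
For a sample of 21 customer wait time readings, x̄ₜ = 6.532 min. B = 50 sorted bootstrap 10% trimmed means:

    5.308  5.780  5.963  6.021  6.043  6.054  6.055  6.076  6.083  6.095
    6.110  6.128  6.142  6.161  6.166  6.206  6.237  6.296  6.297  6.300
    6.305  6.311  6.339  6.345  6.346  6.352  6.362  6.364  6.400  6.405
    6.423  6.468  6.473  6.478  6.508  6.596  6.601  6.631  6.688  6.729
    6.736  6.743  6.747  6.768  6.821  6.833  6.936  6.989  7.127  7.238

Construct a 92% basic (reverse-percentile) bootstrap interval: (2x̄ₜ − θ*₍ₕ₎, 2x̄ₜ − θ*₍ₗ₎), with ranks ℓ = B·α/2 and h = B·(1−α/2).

Percentile endpoints at ranks 2 and 48: θ*₍2₎ = 5.780, θ*₍48₎ = 6.989.
Basic interval reflects these around x̄ₜ:
  lower = 2 × 6.532 − 6.989 = 6.075
  upper = 2 × 6.532 − 5.780 = 7.284

(6.075, 7.284)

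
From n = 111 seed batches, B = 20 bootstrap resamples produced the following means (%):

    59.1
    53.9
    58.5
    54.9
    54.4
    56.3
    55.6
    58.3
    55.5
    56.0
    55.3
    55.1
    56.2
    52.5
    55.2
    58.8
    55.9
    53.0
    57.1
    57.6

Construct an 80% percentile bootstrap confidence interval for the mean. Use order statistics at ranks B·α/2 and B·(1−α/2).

(53.0, 58.5)

Sorted replicates: 52.5, 53.0, 53.9, 54.4, 54.9, 55.1, 55.2, 55.3, 55.5, 55.6, 55.9, 56.0, 56.2, 56.3, 57.1, 57.6, 58.3, 58.5, 58.8, 59.1
α = 0.20; lower rank = 20 × 0.100 = 2; upper rank = 20 × 0.900 = 18.
The 2nd smallest replicate is 53.0; the 18th is 58.5.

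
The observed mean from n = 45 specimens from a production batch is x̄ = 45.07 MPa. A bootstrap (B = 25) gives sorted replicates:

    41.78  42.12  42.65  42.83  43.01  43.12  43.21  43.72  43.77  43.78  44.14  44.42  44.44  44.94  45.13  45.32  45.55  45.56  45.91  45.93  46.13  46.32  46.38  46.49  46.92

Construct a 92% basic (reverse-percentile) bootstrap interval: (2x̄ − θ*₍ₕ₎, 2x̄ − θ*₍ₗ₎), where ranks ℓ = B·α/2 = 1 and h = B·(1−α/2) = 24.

(43.65, 48.36)

Percentile endpoints at ranks 1 and 24: θ*₍1₎ = 41.78, θ*₍24₎ = 46.49.
Basic interval reflects these around x̄:
  lower = 2 × 45.07 − 46.49 = 43.65
  upper = 2 × 45.07 − 41.78 = 48.36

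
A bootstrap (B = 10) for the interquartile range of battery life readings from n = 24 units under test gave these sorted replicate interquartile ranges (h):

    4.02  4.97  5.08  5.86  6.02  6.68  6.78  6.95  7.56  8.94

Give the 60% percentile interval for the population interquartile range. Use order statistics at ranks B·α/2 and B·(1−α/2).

(4.97, 6.95)

α = 0.40; lower rank = 10 × 0.200 = 2; upper rank = 10 × 0.800 = 8.
The 2nd smallest replicate is 4.97; the 8th is 6.95.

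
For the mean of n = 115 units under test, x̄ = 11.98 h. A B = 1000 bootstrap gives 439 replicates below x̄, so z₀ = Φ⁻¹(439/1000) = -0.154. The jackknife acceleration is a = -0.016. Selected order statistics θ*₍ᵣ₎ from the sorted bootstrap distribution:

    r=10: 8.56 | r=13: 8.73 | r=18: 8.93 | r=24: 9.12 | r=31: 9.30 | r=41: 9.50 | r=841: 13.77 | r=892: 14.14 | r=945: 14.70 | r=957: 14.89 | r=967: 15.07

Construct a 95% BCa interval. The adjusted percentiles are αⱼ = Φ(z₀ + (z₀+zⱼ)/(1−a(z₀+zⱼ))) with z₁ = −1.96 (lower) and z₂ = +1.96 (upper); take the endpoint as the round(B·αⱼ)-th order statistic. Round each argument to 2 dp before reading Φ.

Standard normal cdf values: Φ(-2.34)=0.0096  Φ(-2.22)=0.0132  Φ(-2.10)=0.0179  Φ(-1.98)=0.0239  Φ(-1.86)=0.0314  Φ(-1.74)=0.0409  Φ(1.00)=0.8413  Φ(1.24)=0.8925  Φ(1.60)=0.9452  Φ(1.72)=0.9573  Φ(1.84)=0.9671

(8.56, 14.70)

Lower: z₀ + z₁ = -0.154 + (-1.960) = -2.114; 1 − a(z₀+z₁) = 1 − (-0.016)(-2.114) = 0.9662; argument = -0.154 + (-2.114)/0.9662 = -2.3420 → -2.34.
α₁ = Φ(-2.34) = 0.0096; rank = round(1000 × 0.0096) = 10; θ*₍10₎ = 8.56.
Upper: z₀ + z₂ = 1.806; 1 − a(z₀+z₂) = 1.0289; argument = 1.6013 → 1.60; α₂ = 0.9452; rank = 945; θ*₍945₎ = 14.70.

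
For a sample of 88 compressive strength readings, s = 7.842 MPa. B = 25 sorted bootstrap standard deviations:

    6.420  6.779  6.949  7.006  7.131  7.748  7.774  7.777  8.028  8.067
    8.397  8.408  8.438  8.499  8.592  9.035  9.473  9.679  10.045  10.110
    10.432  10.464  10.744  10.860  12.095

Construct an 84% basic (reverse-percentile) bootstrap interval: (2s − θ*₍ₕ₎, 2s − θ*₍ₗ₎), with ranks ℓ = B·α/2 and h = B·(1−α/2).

Percentile endpoints at ranks 2 and 23: θ*₍2₎ = 6.779, θ*₍23₎ = 10.744.
Basic interval reflects these around s:
  lower = 2 × 7.842 − 10.744 = 4.940
  upper = 2 × 7.842 − 6.779 = 8.905

(4.940, 8.905)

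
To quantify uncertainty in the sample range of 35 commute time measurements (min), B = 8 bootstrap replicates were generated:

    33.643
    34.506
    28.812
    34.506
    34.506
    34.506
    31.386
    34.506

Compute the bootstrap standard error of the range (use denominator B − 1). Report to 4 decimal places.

SE* = 2.1110

Bootstrap SE is the standard deviation of the 8 replicate ranges.
Mean of replicates: (33.643 + 34.506 + 28.812 + 34.506 + 34.506 + 34.506 + 31.386 + 34.506) / 8 = 266.37100 / 8 = 33.29637
Sum of squared deviations: (+0.34663)² + (+1.20963)² + (−4.48437)² + (+1.20963)² + (+1.20963)² + (+1.20963)² + (−1.91037)² + (+1.20963)² = 31.19526
Variance = 31.19526 / 7 = 4.45647
SE* = √4.45647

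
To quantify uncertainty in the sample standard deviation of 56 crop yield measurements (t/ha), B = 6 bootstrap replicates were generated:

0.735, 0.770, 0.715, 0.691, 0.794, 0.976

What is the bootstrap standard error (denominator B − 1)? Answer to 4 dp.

SE* = 0.1028

Bootstrap SE is the standard deviation of the 6 replicate standard deviations.
Mean of replicates: (0.735 + 0.770 + 0.715 + 0.691 + 0.794 + 0.976) / 6 = 4.681000 / 6 = 0.780167
Sum of squared deviations: (−0.045167)² + (−0.010167)² + (−0.065167)² + (−0.089167)² + (+0.013833)² + (+0.195833)² = 0.052883
Variance = 0.052883 / 5 = 0.010577
SE* = √0.010577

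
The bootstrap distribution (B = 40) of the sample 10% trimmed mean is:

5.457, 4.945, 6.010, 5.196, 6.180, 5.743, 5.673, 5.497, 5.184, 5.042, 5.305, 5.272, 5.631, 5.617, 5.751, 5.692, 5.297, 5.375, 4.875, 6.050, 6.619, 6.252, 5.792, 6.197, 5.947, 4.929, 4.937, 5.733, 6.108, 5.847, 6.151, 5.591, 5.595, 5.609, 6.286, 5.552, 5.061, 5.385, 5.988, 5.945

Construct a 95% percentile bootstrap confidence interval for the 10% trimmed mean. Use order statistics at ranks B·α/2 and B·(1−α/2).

Sorted replicates: 4.875, 4.929, 4.937, 4.945, 5.042, 5.061, 5.184, 5.196, 5.272, 5.297, 5.305, 5.375, 5.385, 5.457, 5.497, 5.552, 5.591, 5.595, 5.609, 5.617, 5.631, 5.673, 5.692, 5.733, 5.743, 5.751, 5.792, 5.847, 5.945, 5.947, 5.988, 6.010, 6.050, 6.108, 6.151, 6.180, 6.197, 6.252, 6.286, 6.619
α = 0.05; lower rank = 40 × 0.025 = 1; upper rank = 40 × 0.975 = 39.
The 1st smallest replicate is 4.875; the 39th is 6.286.

(4.875, 6.286)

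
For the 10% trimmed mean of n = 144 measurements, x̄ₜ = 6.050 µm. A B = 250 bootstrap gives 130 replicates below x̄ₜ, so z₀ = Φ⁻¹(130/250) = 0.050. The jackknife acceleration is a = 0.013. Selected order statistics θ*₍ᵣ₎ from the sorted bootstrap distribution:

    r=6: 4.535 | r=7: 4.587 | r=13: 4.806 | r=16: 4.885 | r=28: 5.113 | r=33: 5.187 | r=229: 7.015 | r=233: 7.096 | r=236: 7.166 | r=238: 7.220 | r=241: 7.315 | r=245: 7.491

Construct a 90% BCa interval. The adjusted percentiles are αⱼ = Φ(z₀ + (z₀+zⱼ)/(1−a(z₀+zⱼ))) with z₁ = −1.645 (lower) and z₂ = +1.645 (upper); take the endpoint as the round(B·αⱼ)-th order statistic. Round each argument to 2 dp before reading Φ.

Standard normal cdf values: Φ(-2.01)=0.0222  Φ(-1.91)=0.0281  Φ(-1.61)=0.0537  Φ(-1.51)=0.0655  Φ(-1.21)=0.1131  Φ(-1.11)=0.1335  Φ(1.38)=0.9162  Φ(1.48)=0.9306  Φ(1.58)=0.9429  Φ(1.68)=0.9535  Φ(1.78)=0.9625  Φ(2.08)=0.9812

Lower: z₀ + z₁ = 0.050 + (-1.645) = -1.595; 1 − a(z₀+z₁) = 1 − (0.013)(-1.595) = 1.0207; argument = 0.050 + (-1.595)/1.0207 = -1.5126 → -1.51.
α₁ = Φ(-1.51) = 0.0655; rank = round(250 × 0.0655) = 16; θ*₍16₎ = 4.885.
Upper: z₀ + z₂ = 1.695; 1 − a(z₀+z₂) = 0.9780; argument = 1.7832 → 1.78; α₂ = 0.9625; rank = 241; θ*₍241₎ = 7.315.

(4.885, 7.315)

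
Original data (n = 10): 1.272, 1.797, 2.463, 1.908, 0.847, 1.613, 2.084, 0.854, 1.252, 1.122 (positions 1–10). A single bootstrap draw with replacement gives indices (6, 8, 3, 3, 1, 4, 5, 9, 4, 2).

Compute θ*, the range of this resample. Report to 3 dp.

Resample values: 1.613, 0.854, 2.463, 2.463, 1.272, 1.908, 0.847, 1.252, 1.908, 1.797.
Range = 2.463 − 0.847 = 1.616

θ* = 1.616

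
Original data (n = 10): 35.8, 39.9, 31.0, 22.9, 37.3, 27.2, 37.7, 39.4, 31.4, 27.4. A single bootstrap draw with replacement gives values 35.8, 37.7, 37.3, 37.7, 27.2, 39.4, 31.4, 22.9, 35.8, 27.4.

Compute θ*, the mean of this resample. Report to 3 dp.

θ* = 33.260

Mean = (35.8 + 37.7 + 37.3 + 37.7 + 27.2 + 39.4 + 31.4 + 22.9 + 35.8 + 27.4) / 10 = 332.60 / 10 = 33.260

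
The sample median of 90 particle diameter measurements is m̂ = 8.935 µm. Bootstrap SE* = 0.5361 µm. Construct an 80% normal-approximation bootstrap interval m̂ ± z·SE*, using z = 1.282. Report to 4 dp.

(8.2477, 9.6223)

Margin = 1.282 × 0.5361 = 0.68728
Interval: 8.935 ± 0.68728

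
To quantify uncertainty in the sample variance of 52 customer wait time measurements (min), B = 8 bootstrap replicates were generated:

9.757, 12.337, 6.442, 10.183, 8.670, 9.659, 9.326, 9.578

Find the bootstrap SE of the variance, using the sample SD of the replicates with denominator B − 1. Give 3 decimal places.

Bootstrap SE is the standard deviation of the 8 replicate variances.
Mean of replicates: (9.757 + 12.337 + 6.442 + 10.183 + 8.670 + 9.659 + 9.326 + 9.578) / 8 = 75.9520 / 8 = 9.4940
Sum of squared deviations: (+0.2630)² + (+2.8430)² + (−3.0520)² + (+0.6890)² + (−0.8240)² + (+0.1650)² + (−0.1680)² + (+0.0840)² = 18.6827
Variance = 18.6827 / 7 = 2.6690
SE* = √2.6690

SE* = 1.634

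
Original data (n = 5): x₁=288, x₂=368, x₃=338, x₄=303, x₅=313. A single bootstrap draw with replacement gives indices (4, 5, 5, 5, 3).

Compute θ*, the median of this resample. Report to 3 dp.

θ* = 313.000

Resample values: 303, 313, 313, 313, 338.
Sorted: 303, 313, 313, 313, 338
Median = middle value = 313.000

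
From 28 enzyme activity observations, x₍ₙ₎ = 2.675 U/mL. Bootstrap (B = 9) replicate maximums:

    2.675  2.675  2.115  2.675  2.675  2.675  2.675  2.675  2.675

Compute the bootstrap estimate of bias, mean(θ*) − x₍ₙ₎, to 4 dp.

bias = −0.0622

mean(θ*) = (2.675 + 2.675 + 2.115 + 2.675 + 2.675 + 2.675 + 2.675 + 2.675 + 2.675) / 9 = 2.61278
bias = 2.61278 − 2.675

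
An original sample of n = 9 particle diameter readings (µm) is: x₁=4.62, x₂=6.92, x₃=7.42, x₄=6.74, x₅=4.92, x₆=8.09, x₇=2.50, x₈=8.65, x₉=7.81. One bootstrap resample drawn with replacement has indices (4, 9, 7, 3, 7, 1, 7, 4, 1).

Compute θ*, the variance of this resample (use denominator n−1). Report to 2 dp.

θ* = 4.85

Resample values: 6.74, 7.81, 2.50, 7.42, 2.50, 4.62, 2.50, 6.74, 4.62.
Mean = 5.0500; sum of squared deviations = 38.8240
s² = 38.8240 / 8 = 4.8530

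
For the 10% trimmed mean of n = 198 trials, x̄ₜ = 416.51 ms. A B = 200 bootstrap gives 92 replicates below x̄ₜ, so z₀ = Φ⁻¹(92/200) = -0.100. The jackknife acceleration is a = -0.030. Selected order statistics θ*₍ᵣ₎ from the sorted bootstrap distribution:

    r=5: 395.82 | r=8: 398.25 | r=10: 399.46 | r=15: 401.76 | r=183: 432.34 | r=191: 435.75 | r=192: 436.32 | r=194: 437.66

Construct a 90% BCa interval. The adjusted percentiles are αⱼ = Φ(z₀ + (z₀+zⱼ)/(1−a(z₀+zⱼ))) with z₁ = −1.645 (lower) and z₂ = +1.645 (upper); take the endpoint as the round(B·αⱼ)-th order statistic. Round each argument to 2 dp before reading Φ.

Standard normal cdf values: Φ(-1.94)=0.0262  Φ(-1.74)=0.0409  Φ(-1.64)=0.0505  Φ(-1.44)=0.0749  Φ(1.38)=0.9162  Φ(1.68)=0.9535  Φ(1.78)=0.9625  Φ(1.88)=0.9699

Lower: z₀ + z₁ = -0.100 + (-1.645) = -1.745; 1 − a(z₀+z₁) = 1 − (-0.030)(-1.745) = 0.9476; argument = -0.100 + (-1.745)/0.9476 = -1.9414 → -1.94.
α₁ = Φ(-1.94) = 0.0262; rank = round(200 × 0.0262) = 5; θ*₍5₎ = 395.82.
Upper: z₀ + z₂ = 1.545; 1 − a(z₀+z₂) = 1.0463; argument = 1.3766 → 1.38; α₂ = 0.9162; rank = 183; θ*₍183₎ = 432.34.

(395.82, 432.34)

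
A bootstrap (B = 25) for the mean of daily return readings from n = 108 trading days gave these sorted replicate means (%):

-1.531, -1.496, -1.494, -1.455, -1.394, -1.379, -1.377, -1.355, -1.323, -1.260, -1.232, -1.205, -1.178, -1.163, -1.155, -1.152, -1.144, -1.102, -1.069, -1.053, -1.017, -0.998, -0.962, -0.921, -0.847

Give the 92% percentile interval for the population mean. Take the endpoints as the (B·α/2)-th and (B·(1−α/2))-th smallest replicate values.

(-1.531, -0.921)

α = 0.08; lower rank = 25 × 0.040 = 1; upper rank = 25 × 0.960 = 24.
The 1st smallest replicate is -1.531; the 24th is -0.921.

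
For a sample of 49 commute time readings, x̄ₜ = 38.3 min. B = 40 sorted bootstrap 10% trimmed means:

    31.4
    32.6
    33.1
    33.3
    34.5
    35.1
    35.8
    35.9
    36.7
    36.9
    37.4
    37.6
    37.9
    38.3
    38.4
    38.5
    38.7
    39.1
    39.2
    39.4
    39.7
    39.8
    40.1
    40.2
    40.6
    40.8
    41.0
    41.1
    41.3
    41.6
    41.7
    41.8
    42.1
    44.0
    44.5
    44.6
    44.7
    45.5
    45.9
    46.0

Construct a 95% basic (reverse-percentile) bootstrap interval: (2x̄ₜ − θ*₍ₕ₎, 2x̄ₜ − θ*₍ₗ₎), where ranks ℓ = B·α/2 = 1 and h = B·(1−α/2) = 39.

Percentile endpoints at ranks 1 and 39: θ*₍1₎ = 31.4, θ*₍39₎ = 45.9.
Basic interval reflects these around x̄ₜ:
  lower = 2 × 38.3 − 45.9 = 30.7
  upper = 2 × 38.3 − 31.4 = 45.2

(30.7, 45.2)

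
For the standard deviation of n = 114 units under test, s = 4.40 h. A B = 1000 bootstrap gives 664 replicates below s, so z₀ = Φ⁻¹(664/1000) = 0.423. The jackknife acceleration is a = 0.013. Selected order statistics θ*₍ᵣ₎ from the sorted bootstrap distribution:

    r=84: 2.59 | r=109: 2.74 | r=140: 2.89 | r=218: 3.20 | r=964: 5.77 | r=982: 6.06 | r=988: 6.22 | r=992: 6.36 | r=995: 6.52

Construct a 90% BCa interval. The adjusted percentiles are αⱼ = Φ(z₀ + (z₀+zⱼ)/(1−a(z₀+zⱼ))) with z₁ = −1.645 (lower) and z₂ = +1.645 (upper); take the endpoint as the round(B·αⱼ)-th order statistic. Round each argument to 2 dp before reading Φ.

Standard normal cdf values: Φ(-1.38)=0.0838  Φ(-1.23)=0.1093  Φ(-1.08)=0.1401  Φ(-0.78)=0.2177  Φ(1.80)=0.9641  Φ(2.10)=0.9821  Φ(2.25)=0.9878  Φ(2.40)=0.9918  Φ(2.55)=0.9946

(3.20, 6.52)

Lower: z₀ + z₁ = 0.423 + (-1.645) = -1.222; 1 − a(z₀+z₁) = 1 − (0.013)(-1.222) = 1.0159; argument = 0.423 + (-1.222)/1.0159 = -0.7799 → -0.78.
α₁ = Φ(-0.78) = 0.2177; rank = round(1000 × 0.2177) = 218; θ*₍218₎ = 3.20.
Upper: z₀ + z₂ = 2.068; 1 − a(z₀+z₂) = 0.9731; argument = 2.5481 → 2.55; α₂ = 0.9946; rank = 995; θ*₍995₎ = 6.52.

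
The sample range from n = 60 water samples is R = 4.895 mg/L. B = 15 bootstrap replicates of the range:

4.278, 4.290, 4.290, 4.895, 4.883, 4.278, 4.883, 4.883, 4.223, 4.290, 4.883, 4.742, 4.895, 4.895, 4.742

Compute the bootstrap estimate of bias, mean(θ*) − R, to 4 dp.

mean(θ*) = (4.278 + 4.290 + 4.290 + 4.895 + 4.883 + 4.278 + 4.883 + 4.883 + 4.223 + 4.290 + 4.883 + 4.742 + 4.895 + 4.895 + 4.742) / 15 = 4.62333
bias = 4.62333 − 4.895

bias = −0.2717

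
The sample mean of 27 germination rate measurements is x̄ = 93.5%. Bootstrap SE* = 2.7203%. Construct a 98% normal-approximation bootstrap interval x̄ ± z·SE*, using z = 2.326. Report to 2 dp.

Margin = 2.326 × 2.7203 = 6.327
Interval: 93.5 ± 6.327

(87.17, 99.83)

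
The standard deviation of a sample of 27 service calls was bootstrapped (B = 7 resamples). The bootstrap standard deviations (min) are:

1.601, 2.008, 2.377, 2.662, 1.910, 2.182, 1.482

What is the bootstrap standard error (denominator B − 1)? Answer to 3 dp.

Bootstrap SE is the standard deviation of the 7 replicate standard deviations.
Mean of replicates: (1.601 + 2.008 + 2.377 + 2.662 + 1.910 + 2.182 + 1.482) / 7 = 14.2220 / 7 = 2.0317
Sum of squared deviations: (−0.4307)² + (−0.0237)² + (+0.3453)² + (+0.6303)² + (−0.1217)² + (+0.1503)² + (−0.5497)² = 1.0421
Variance = 1.0421 / 6 = 0.1737
SE* = √0.1737

SE* = 0.417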